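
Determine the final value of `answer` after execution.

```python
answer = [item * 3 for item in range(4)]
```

Let's trace through this code step by step.

Initialize: answer = [item * 3 for item in range(4)]

After execution: answer = [0, 3, 6, 9]
[0, 3, 6, 9]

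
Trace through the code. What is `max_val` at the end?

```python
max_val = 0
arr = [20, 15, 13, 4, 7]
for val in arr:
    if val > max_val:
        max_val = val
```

Let's trace through this code step by step.

Initialize: max_val = 0
Initialize: arr = [20, 15, 13, 4, 7]
Entering loop: for val in arr:

After execution: max_val = 20
20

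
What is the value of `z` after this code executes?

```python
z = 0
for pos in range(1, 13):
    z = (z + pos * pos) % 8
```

Let's trace through this code step by step.

Initialize: z = 0
Entering loop: for pos in range(1, 13):

After execution: z = 2
2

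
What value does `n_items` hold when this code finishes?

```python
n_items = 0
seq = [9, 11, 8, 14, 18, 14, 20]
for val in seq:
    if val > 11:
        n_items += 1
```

Let's trace through this code step by step.

Initialize: n_items = 0
Initialize: seq = [9, 11, 8, 14, 18, 14, 20]
Entering loop: for val in seq:

After execution: n_items = 4
4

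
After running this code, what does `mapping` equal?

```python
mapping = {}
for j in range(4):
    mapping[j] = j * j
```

Let's trace through this code step by step.

Initialize: mapping = {}
Entering loop: for j in range(4):

After execution: mapping = {0: 0, 1: 1, 2: 4, 3: 9}
{0: 0, 1: 1, 2: 4, 3: 9}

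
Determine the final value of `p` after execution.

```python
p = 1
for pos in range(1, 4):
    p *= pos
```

Let's trace through this code step by step.

Initialize: p = 1
Entering loop: for pos in range(1, 4):

After execution: p = 6
6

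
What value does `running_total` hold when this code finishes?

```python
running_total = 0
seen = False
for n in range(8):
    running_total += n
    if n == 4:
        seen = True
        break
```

Let's trace through this code step by step.

Initialize: running_total = 0
Initialize: seen = False
Entering loop: for n in range(8):

After execution: running_total = 10
10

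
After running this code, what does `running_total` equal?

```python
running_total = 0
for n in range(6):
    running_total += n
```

Let's trace through this code step by step.

Initialize: running_total = 0
Entering loop: for n in range(6):

After execution: running_total = 15
15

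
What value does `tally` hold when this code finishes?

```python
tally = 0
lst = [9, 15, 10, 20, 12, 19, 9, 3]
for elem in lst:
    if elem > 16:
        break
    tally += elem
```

Let's trace through this code step by step.

Initialize: tally = 0
Initialize: lst = [9, 15, 10, 20, 12, 19, 9, 3]
Entering loop: for elem in lst:

After execution: tally = 34
34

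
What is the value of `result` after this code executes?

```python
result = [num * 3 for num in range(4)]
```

Let's trace through this code step by step.

Initialize: result = [num * 3 for num in range(4)]

After execution: result = [0, 3, 6, 9]
[0, 3, 6, 9]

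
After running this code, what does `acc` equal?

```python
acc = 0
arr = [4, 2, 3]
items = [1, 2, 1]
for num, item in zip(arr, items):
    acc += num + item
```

Let's trace through this code step by step.

Initialize: acc = 0
Initialize: arr = [4, 2, 3]
Initialize: items = [1, 2, 1]
Entering loop: for num, item in zip(arr, items):

After execution: acc = 13
13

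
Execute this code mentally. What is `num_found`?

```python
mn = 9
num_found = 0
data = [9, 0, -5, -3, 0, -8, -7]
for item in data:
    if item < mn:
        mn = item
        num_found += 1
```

Let's trace through this code step by step.

Initialize: mn = 9
Initialize: num_found = 0
Initialize: data = [9, 0, -5, -3, 0, -8, -7]
Entering loop: for item in data:

After execution: num_found = 3
3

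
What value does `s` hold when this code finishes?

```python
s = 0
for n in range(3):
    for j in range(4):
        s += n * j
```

Let's trace through this code step by step.

Initialize: s = 0
Entering loop: for n in range(3):

After execution: s = 18
18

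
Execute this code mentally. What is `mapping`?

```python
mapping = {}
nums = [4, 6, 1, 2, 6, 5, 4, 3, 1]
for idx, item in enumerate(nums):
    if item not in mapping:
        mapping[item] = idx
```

Let's trace through this code step by step.

Initialize: mapping = {}
Initialize: nums = [4, 6, 1, 2, 6, 5, 4, 3, 1]
Entering loop: for idx, item in enumerate(nums):

After execution: mapping = {4: 0, 6: 1, 1: 2, 2: 3, 5: 5, 3: 7}
{4: 0, 6: 1, 1: 2, 2: 3, 5: 5, 3: 7}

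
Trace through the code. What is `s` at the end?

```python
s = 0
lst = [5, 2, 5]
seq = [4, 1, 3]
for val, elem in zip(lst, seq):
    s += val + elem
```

Let's trace through this code step by step.

Initialize: s = 0
Initialize: lst = [5, 2, 5]
Initialize: seq = [4, 1, 3]
Entering loop: for val, elem in zip(lst, seq):

After execution: s = 20
20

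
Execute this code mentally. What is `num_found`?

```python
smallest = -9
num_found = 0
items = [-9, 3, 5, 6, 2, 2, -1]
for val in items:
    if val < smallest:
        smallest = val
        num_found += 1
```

Let's trace through this code step by step.

Initialize: smallest = -9
Initialize: num_found = 0
Initialize: items = [-9, 3, 5, 6, 2, 2, -1]
Entering loop: for val in items:

After execution: num_found = 0
0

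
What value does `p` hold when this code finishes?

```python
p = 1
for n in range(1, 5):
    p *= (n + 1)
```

Let's trace through this code step by step.

Initialize: p = 1
Entering loop: for n in range(1, 5):

After execution: p = 120
120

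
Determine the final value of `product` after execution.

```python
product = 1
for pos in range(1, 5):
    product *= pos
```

Let's trace through this code step by step.

Initialize: product = 1
Entering loop: for pos in range(1, 5):

After execution: product = 24
24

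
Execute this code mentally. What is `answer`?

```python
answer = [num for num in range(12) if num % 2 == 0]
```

Let's trace through this code step by step.

Initialize: answer = [num for num in range(12) if num % 2 == 0]

After execution: answer = [0, 2, 4, 6, 8, 10]
[0, 2, 4, 6, 8, 10]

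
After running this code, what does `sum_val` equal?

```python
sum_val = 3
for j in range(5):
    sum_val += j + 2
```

Let's trace through this code step by step.

Initialize: sum_val = 3
Entering loop: for j in range(5):

After execution: sum_val = 23
23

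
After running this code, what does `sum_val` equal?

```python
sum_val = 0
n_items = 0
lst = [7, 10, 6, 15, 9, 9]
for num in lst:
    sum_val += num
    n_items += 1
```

Let's trace through this code step by step.

Initialize: sum_val = 0
Initialize: n_items = 0
Initialize: lst = [7, 10, 6, 15, 9, 9]
Entering loop: for num in lst:

After execution: sum_val = 56
56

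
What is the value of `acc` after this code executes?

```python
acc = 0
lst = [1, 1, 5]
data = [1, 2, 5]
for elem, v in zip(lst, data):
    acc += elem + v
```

Let's trace through this code step by step.

Initialize: acc = 0
Initialize: lst = [1, 1, 5]
Initialize: data = [1, 2, 5]
Entering loop: for elem, v in zip(lst, data):

After execution: acc = 15
15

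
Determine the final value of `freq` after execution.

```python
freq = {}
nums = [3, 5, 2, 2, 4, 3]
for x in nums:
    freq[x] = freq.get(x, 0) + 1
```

Let's trace through this code step by step.

Initialize: freq = {}
Initialize: nums = [3, 5, 2, 2, 4, 3]
Entering loop: for x in nums:

After execution: freq = {3: 2, 5: 1, 2: 2, 4: 1}
{3: 2, 5: 1, 2: 2, 4: 1}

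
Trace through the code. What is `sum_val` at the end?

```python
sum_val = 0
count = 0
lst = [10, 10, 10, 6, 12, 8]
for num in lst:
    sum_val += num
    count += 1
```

Let's trace through this code step by step.

Initialize: sum_val = 0
Initialize: count = 0
Initialize: lst = [10, 10, 10, 6, 12, 8]
Entering loop: for num in lst:

After execution: sum_val = 56
56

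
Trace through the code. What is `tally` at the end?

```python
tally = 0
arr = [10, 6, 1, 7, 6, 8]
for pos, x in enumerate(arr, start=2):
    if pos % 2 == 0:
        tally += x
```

Let's trace through this code step by step.

Initialize: tally = 0
Initialize: arr = [10, 6, 1, 7, 6, 8]
Entering loop: for pos, x in enumerate(arr, start=2):

After execution: tally = 17
17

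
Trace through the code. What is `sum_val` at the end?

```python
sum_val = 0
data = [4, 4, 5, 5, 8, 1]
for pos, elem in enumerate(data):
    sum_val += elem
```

Let's trace through this code step by step.

Initialize: sum_val = 0
Initialize: data = [4, 4, 5, 5, 8, 1]
Entering loop: for pos, elem in enumerate(data):

After execution: sum_val = 27
27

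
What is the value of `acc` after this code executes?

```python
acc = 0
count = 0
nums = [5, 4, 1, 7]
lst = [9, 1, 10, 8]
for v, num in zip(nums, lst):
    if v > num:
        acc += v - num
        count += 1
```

Let's trace through this code step by step.

Initialize: acc = 0
Initialize: count = 0
Initialize: nums = [5, 4, 1, 7]
Initialize: lst = [9, 1, 10, 8]
Entering loop: for v, num in zip(nums, lst):

After execution: acc = 3
3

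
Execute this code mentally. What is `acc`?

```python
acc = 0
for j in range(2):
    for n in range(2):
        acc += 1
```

Let's trace through this code step by step.

Initialize: acc = 0
Entering loop: for j in range(2):

After execution: acc = 4
4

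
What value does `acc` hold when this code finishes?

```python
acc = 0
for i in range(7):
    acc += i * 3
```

Let's trace through this code step by step.

Initialize: acc = 0
Entering loop: for i in range(7):

After execution: acc = 63
63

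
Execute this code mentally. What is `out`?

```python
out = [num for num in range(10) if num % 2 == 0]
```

Let's trace through this code step by step.

Initialize: out = [num for num in range(10) if num % 2 == 0]

After execution: out = [0, 2, 4, 6, 8]
[0, 2, 4, 6, 8]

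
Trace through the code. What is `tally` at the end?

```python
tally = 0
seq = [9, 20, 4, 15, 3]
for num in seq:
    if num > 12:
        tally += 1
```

Let's trace through this code step by step.

Initialize: tally = 0
Initialize: seq = [9, 20, 4, 15, 3]
Entering loop: for num in seq:

After execution: tally = 2
2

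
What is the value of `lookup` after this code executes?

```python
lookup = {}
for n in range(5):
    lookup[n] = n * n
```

Let's trace through this code step by step.

Initialize: lookup = {}
Entering loop: for n in range(5):

After execution: lookup = {0: 0, 1: 1, 2: 4, 3: 9, 4: 16}
{0: 0, 1: 1, 2: 4, 3: 9, 4: 16}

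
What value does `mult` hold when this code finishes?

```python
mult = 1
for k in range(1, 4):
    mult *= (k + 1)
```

Let's trace through this code step by step.

Initialize: mult = 1
Entering loop: for k in range(1, 4):

After execution: mult = 24
24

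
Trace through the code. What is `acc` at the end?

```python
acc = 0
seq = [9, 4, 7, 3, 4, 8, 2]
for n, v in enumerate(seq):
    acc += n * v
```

Let's trace through this code step by step.

Initialize: acc = 0
Initialize: seq = [9, 4, 7, 3, 4, 8, 2]
Entering loop: for n, v in enumerate(seq):

After execution: acc = 95
95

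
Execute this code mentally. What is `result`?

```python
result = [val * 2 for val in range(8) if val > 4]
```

Let's trace through this code step by step.

Initialize: result = [val * 2 for val in range(8) if val > 4]

After execution: result = [10, 12, 14]
[10, 12, 14]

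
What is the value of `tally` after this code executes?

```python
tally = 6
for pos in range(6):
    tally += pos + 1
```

Let's trace through this code step by step.

Initialize: tally = 6
Entering loop: for pos in range(6):

After execution: tally = 27
27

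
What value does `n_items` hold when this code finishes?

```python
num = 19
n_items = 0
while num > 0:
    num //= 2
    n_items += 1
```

Let's trace through this code step by step.

Initialize: num = 19
Initialize: n_items = 0
Entering loop: while num > 0:

After execution: n_items = 5
5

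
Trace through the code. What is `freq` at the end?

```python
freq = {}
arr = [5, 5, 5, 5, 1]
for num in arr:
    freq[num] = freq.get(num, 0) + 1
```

Let's trace through this code step by step.

Initialize: freq = {}
Initialize: arr = [5, 5, 5, 5, 1]
Entering loop: for num in arr:

After execution: freq = {5: 4, 1: 1}
{5: 4, 1: 1}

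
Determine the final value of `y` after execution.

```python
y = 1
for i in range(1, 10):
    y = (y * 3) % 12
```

Let's trace through this code step by step.

Initialize: y = 1
Entering loop: for i in range(1, 10):

After execution: y = 3
3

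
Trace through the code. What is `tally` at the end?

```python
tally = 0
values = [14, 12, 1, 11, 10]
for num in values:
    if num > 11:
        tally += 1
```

Let's trace through this code step by step.

Initialize: tally = 0
Initialize: values = [14, 12, 1, 11, 10]
Entering loop: for num in values:

After execution: tally = 2
2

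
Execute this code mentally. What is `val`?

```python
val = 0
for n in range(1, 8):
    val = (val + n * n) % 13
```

Let's trace through this code step by step.

Initialize: val = 0
Entering loop: for n in range(1, 8):

After execution: val = 10
10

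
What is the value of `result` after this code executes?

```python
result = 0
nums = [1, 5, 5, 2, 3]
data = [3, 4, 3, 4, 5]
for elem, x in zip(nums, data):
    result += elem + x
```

Let's trace through this code step by step.

Initialize: result = 0
Initialize: nums = [1, 5, 5, 2, 3]
Initialize: data = [3, 4, 3, 4, 5]
Entering loop: for elem, x in zip(nums, data):

After execution: result = 35
35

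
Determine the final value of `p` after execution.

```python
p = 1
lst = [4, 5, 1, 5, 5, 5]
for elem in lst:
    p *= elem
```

Let's trace through this code step by step.

Initialize: p = 1
Initialize: lst = [4, 5, 1, 5, 5, 5]
Entering loop: for elem in lst:

After execution: p = 2500
2500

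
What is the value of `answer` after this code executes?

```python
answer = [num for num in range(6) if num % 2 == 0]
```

Let's trace through this code step by step.

Initialize: answer = [num for num in range(6) if num % 2 == 0]

After execution: answer = [0, 2, 4]
[0, 2, 4]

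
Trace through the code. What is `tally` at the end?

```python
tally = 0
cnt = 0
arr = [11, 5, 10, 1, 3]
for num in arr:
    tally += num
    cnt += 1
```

Let's trace through this code step by step.

Initialize: tally = 0
Initialize: cnt = 0
Initialize: arr = [11, 5, 10, 1, 3]
Entering loop: for num in arr:

After execution: tally = 30
30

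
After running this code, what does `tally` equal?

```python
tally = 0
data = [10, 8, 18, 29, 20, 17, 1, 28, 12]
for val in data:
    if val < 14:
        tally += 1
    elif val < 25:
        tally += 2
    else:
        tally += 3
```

Let's trace through this code step by step.

Initialize: tally = 0
Initialize: data = [10, 8, 18, 29, 20, 17, 1, 28, 12]
Entering loop: for val in data:

After execution: tally = 16
16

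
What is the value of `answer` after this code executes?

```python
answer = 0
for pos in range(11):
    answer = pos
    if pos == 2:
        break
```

Let's trace through this code step by step.

Initialize: answer = 0
Entering loop: for pos in range(11):

After execution: answer = 2
2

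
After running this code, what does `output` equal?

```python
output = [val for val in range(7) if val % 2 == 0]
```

Let's trace through this code step by step.

Initialize: output = [val for val in range(7) if val % 2 == 0]

After execution: output = [0, 2, 4, 6]
[0, 2, 4, 6]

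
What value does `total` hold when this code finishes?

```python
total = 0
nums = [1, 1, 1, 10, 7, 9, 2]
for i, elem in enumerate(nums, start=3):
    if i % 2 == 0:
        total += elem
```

Let's trace through this code step by step.

Initialize: total = 0
Initialize: nums = [1, 1, 1, 10, 7, 9, 2]
Entering loop: for i, elem in enumerate(nums, start=3):

After execution: total = 20
20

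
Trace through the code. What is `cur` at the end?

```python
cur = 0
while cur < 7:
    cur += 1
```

Let's trace through this code step by step.

Initialize: cur = 0
Entering loop: while cur < 7:

After execution: cur = 7
7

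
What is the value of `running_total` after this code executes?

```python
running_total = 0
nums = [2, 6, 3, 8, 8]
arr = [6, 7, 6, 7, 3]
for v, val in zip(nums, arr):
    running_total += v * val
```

Let's trace through this code step by step.

Initialize: running_total = 0
Initialize: nums = [2, 6, 3, 8, 8]
Initialize: arr = [6, 7, 6, 7, 3]
Entering loop: for v, val in zip(nums, arr):

After execution: running_total = 152
152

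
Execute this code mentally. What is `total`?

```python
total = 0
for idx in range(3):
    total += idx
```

Let's trace through this code step by step.

Initialize: total = 0
Entering loop: for idx in range(3):

After execution: total = 3
3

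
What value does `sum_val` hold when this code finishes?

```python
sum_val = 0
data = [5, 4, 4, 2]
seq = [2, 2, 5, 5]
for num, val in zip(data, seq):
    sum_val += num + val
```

Let's trace through this code step by step.

Initialize: sum_val = 0
Initialize: data = [5, 4, 4, 2]
Initialize: seq = [2, 2, 5, 5]
Entering loop: for num, val in zip(data, seq):

After execution: sum_val = 29
29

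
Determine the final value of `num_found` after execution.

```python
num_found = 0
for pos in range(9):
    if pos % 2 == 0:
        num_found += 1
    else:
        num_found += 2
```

Let's trace through this code step by step.

Initialize: num_found = 0
Entering loop: for pos in range(9):

After execution: num_found = 13
13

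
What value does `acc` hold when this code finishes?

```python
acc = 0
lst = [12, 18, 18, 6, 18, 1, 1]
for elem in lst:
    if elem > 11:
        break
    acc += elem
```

Let's trace through this code step by step.

Initialize: acc = 0
Initialize: lst = [12, 18, 18, 6, 18, 1, 1]
Entering loop: for elem in lst:

After execution: acc = 0
0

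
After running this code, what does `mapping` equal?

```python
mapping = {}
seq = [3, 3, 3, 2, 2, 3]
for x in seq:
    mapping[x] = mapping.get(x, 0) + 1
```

Let's trace through this code step by step.

Initialize: mapping = {}
Initialize: seq = [3, 3, 3, 2, 2, 3]
Entering loop: for x in seq:

After execution: mapping = {3: 4, 2: 2}
{3: 4, 2: 2}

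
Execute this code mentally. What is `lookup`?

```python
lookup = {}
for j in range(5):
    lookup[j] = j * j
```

Let's trace through this code step by step.

Initialize: lookup = {}
Entering loop: for j in range(5):

After execution: lookup = {0: 0, 1: 1, 2: 4, 3: 9, 4: 16}
{0: 0, 1: 1, 2: 4, 3: 9, 4: 16}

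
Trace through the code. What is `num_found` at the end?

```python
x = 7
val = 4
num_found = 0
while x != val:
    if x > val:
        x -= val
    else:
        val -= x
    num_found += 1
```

Let's trace through this code step by step.

Initialize: x = 7
Initialize: val = 4
Initialize: num_found = 0
Entering loop: while x != val:

After execution: num_found = 4
4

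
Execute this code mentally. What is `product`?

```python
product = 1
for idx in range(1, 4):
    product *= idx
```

Let's trace through this code step by step.

Initialize: product = 1
Entering loop: for idx in range(1, 4):

After execution: product = 6
6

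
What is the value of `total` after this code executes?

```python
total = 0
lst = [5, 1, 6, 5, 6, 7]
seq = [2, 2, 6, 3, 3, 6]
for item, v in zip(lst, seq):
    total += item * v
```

Let's trace through this code step by step.

Initialize: total = 0
Initialize: lst = [5, 1, 6, 5, 6, 7]
Initialize: seq = [2, 2, 6, 3, 3, 6]
Entering loop: for item, v in zip(lst, seq):

After execution: total = 123
123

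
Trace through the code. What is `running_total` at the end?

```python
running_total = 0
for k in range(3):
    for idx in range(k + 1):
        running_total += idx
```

Let's trace through this code step by step.

Initialize: running_total = 0
Entering loop: for k in range(3):

After execution: running_total = 4
4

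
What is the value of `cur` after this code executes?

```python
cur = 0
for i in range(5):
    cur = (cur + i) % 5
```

Let's trace through this code step by step.

Initialize: cur = 0
Entering loop: for i in range(5):

After execution: cur = 0
0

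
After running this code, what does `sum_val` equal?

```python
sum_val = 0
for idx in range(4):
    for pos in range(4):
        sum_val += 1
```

Let's trace through this code step by step.

Initialize: sum_val = 0
Entering loop: for idx in range(4):

After execution: sum_val = 16
16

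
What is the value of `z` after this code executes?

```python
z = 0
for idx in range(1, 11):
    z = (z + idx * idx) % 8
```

Let's trace through this code step by step.

Initialize: z = 0
Entering loop: for idx in range(1, 11):

After execution: z = 1
1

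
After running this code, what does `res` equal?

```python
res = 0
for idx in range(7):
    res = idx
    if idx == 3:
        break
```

Let's trace through this code step by step.

Initialize: res = 0
Entering loop: for idx in range(7):

After execution: res = 3
3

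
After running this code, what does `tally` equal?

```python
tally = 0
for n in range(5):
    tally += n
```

Let's trace through this code step by step.

Initialize: tally = 0
Entering loop: for n in range(5):

After execution: tally = 10
10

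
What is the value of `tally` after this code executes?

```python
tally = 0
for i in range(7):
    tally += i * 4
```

Let's trace through this code step by step.

Initialize: tally = 0
Entering loop: for i in range(7):

After execution: tally = 84
84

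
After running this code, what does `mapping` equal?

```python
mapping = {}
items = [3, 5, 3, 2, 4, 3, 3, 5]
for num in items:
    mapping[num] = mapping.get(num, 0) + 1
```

Let's trace through this code step by step.

Initialize: mapping = {}
Initialize: items = [3, 5, 3, 2, 4, 3, 3, 5]
Entering loop: for num in items:

After execution: mapping = {3: 4, 5: 2, 2: 1, 4: 1}
{3: 4, 5: 2, 2: 1, 4: 1}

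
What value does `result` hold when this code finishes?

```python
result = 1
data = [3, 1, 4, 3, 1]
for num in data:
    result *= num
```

Let's trace through this code step by step.

Initialize: result = 1
Initialize: data = [3, 1, 4, 3, 1]
Entering loop: for num in data:

After execution: result = 36
36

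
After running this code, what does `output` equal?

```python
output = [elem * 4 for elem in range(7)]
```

Let's trace through this code step by step.

Initialize: output = [elem * 4 for elem in range(7)]

After execution: output = [0, 4, 8, 12, 16, 20, 24]
[0, 4, 8, 12, 16, 20, 24]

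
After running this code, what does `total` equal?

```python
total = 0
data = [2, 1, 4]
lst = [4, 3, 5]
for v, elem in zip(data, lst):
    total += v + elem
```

Let's trace through this code step by step.

Initialize: total = 0
Initialize: data = [2, 1, 4]
Initialize: lst = [4, 3, 5]
Entering loop: for v, elem in zip(data, lst):

After execution: total = 19
19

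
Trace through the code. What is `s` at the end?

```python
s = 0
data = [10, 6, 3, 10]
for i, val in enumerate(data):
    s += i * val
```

Let's trace through this code step by step.

Initialize: s = 0
Initialize: data = [10, 6, 3, 10]
Entering loop: for i, val in enumerate(data):

After execution: s = 42
42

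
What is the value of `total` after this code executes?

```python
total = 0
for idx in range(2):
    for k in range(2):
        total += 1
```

Let's trace through this code step by step.

Initialize: total = 0
Entering loop: for idx in range(2):

After execution: total = 4
4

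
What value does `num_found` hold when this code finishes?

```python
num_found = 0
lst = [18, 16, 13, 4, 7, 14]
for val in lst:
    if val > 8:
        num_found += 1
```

Let's trace through this code step by step.

Initialize: num_found = 0
Initialize: lst = [18, 16, 13, 4, 7, 14]
Entering loop: for val in lst:

After execution: num_found = 4
4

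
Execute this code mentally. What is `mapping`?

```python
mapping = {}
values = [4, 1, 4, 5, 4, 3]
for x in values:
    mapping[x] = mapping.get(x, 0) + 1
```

Let's trace through this code step by step.

Initialize: mapping = {}
Initialize: values = [4, 1, 4, 5, 4, 3]
Entering loop: for x in values:

After execution: mapping = {4: 3, 1: 1, 5: 1, 3: 1}
{4: 3, 1: 1, 5: 1, 3: 1}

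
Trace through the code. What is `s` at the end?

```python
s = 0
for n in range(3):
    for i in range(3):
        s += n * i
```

Let's trace through this code step by step.

Initialize: s = 0
Entering loop: for n in range(3):

After execution: s = 9
9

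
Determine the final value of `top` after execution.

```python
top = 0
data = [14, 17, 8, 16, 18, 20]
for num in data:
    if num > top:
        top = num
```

Let's trace through this code step by step.

Initialize: top = 0
Initialize: data = [14, 17, 8, 16, 18, 20]
Entering loop: for num in data:

After execution: top = 20
20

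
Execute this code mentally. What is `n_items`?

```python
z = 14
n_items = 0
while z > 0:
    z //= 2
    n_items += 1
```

Let's trace through this code step by step.

Initialize: z = 14
Initialize: n_items = 0
Entering loop: while z > 0:

After execution: n_items = 4
4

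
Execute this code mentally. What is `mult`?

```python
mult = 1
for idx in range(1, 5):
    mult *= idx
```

Let's trace through this code step by step.

Initialize: mult = 1
Entering loop: for idx in range(1, 5):

After execution: mult = 24
24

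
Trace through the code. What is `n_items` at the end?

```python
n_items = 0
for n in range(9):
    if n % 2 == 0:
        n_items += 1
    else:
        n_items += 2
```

Let's trace through this code step by step.

Initialize: n_items = 0
Entering loop: for n in range(9):

After execution: n_items = 13
13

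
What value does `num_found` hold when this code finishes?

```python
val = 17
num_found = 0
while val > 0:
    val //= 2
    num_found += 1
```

Let's trace through this code step by step.

Initialize: val = 17
Initialize: num_found = 0
Entering loop: while val > 0:

After execution: num_found = 5
5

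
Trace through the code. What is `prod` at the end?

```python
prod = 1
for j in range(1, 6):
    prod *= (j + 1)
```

Let's trace through this code step by step.

Initialize: prod = 1
Entering loop: for j in range(1, 6):

After execution: prod = 720
720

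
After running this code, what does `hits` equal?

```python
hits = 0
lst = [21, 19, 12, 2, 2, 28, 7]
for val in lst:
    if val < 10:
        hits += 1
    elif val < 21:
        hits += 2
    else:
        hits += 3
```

Let's trace through this code step by step.

Initialize: hits = 0
Initialize: lst = [21, 19, 12, 2, 2, 28, 7]
Entering loop: for val in lst:

After execution: hits = 13
13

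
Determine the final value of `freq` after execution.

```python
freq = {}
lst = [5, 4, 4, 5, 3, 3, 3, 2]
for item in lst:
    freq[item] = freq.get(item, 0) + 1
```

Let's trace through this code step by step.

Initialize: freq = {}
Initialize: lst = [5, 4, 4, 5, 3, 3, 3, 2]
Entering loop: for item in lst:

After execution: freq = {5: 2, 4: 2, 3: 3, 2: 1}
{5: 2, 4: 2, 3: 3, 2: 1}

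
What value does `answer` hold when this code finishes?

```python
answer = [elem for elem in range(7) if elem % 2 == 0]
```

Let's trace through this code step by step.

Initialize: answer = [elem for elem in range(7) if elem % 2 == 0]

After execution: answer = [0, 2, 4, 6]
[0, 2, 4, 6]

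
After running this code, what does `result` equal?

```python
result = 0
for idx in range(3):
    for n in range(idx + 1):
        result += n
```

Let's trace through this code step by step.

Initialize: result = 0
Entering loop: for idx in range(3):

After execution: result = 4
4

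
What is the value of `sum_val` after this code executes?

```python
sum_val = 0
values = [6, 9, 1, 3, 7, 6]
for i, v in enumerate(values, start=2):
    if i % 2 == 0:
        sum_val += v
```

Let's trace through this code step by step.

Initialize: sum_val = 0
Initialize: values = [6, 9, 1, 3, 7, 6]
Entering loop: for i, v in enumerate(values, start=2):

After execution: sum_val = 14
14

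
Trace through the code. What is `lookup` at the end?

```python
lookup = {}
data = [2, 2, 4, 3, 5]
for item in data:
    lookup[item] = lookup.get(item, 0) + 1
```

Let's trace through this code step by step.

Initialize: lookup = {}
Initialize: data = [2, 2, 4, 3, 5]
Entering loop: for item in data:

After execution: lookup = {2: 2, 4: 1, 3: 1, 5: 1}
{2: 2, 4: 1, 3: 1, 5: 1}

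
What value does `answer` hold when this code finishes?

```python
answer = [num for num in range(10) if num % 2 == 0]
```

Let's trace through this code step by step.

Initialize: answer = [num for num in range(10) if num % 2 == 0]

After execution: answer = [0, 2, 4, 6, 8]
[0, 2, 4, 6, 8]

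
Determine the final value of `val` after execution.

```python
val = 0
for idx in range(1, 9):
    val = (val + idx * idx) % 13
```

Let's trace through this code step by step.

Initialize: val = 0
Entering loop: for idx in range(1, 9):

After execution: val = 9
9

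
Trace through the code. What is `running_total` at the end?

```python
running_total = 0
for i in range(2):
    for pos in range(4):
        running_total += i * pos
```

Let's trace through this code step by step.

Initialize: running_total = 0
Entering loop: for i in range(2):

After execution: running_total = 6
6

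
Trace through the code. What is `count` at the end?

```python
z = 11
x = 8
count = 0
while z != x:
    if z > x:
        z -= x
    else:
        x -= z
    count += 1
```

Let's trace through this code step by step.

Initialize: z = 11
Initialize: x = 8
Initialize: count = 0
Entering loop: while z != x:

After execution: count = 5
5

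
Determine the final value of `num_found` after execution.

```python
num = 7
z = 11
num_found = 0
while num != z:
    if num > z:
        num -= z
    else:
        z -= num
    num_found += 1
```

Let's trace through this code step by step.

Initialize: num = 7
Initialize: z = 11
Initialize: num_found = 0
Entering loop: while num != z:

After execution: num_found = 5
5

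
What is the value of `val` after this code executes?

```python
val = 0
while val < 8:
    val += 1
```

Let's trace through this code step by step.

Initialize: val = 0
Entering loop: while val < 8:

After execution: val = 8
8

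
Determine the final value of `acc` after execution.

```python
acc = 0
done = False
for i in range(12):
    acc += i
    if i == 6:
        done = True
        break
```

Let's trace through this code step by step.

Initialize: acc = 0
Initialize: done = False
Entering loop: for i in range(12):

After execution: acc = 21
21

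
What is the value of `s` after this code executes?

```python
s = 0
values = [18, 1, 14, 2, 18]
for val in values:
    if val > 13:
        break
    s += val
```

Let's trace through this code step by step.

Initialize: s = 0
Initialize: values = [18, 1, 14, 2, 18]
Entering loop: for val in values:

After execution: s = 0
0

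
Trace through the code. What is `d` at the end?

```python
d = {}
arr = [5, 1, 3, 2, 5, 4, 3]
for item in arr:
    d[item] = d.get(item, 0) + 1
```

Let's trace through this code step by step.

Initialize: d = {}
Initialize: arr = [5, 1, 3, 2, 5, 4, 3]
Entering loop: for item in arr:

After execution: d = {5: 2, 1: 1, 3: 2, 2: 1, 4: 1}
{5: 2, 1: 1, 3: 2, 2: 1, 4: 1}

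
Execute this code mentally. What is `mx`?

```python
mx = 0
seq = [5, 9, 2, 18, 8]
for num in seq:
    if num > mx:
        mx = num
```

Let's trace through this code step by step.

Initialize: mx = 0
Initialize: seq = [5, 9, 2, 18, 8]
Entering loop: for num in seq:

After execution: mx = 18
18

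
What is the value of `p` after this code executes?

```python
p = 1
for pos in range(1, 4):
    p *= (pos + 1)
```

Let's trace through this code step by step.

Initialize: p = 1
Entering loop: for pos in range(1, 4):

After execution: p = 24
24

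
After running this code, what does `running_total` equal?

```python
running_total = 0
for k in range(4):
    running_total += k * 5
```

Let's trace through this code step by step.

Initialize: running_total = 0
Entering loop: for k in range(4):

After execution: running_total = 30
30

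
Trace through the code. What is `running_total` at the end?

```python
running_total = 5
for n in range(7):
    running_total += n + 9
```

Let's trace through this code step by step.

Initialize: running_total = 5
Entering loop: for n in range(7):

After execution: running_total = 89
89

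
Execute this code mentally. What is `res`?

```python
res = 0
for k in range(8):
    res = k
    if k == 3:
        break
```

Let's trace through this code step by step.

Initialize: res = 0
Entering loop: for k in range(8):

After execution: res = 3
3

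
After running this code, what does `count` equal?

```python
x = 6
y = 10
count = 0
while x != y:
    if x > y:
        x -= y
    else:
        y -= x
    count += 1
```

Let's trace through this code step by step.

Initialize: x = 6
Initialize: y = 10
Initialize: count = 0
Entering loop: while x != y:

After execution: count = 3
3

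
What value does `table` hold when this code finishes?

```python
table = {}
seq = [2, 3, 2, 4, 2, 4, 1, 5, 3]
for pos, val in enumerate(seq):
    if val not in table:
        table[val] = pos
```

Let's trace through this code step by step.

Initialize: table = {}
Initialize: seq = [2, 3, 2, 4, 2, 4, 1, 5, 3]
Entering loop: for pos, val in enumerate(seq):

After execution: table = {2: 0, 3: 1, 4: 3, 1: 6, 5: 7}
{2: 0, 3: 1, 4: 3, 1: 6, 5: 7}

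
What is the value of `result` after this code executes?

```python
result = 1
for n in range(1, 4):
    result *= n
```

Let's trace through this code step by step.

Initialize: result = 1
Entering loop: for n in range(1, 4):

After execution: result = 6
6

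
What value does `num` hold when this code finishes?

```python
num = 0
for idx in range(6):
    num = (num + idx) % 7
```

Let's trace through this code step by step.

Initialize: num = 0
Entering loop: for idx in range(6):

After execution: num = 1
1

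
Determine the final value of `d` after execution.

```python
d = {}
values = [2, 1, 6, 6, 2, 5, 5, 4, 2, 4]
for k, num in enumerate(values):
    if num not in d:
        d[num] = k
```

Let's trace through this code step by step.

Initialize: d = {}
Initialize: values = [2, 1, 6, 6, 2, 5, 5, 4, 2, 4]
Entering loop: for k, num in enumerate(values):

After execution: d = {2: 0, 1: 1, 6: 2, 5: 5, 4: 7}
{2: 0, 1: 1, 6: 2, 5: 5, 4: 7}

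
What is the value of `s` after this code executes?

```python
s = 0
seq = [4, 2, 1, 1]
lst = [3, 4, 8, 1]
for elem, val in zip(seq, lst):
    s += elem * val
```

Let's trace through this code step by step.

Initialize: s = 0
Initialize: seq = [4, 2, 1, 1]
Initialize: lst = [3, 4, 8, 1]
Entering loop: for elem, val in zip(seq, lst):

After execution: s = 29
29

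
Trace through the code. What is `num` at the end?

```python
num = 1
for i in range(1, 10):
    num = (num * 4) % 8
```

Let's trace through this code step by step.

Initialize: num = 1
Entering loop: for i in range(1, 10):

After execution: num = 0
0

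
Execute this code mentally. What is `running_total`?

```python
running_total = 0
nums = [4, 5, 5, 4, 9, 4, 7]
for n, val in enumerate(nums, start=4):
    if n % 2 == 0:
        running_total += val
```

Let's trace through this code step by step.

Initialize: running_total = 0
Initialize: nums = [4, 5, 5, 4, 9, 4, 7]
Entering loop: for n, val in enumerate(nums, start=4):

After execution: running_total = 25
25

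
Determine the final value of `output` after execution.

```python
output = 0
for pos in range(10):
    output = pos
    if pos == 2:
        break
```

Let's trace through this code step by step.

Initialize: output = 0
Entering loop: for pos in range(10):

After execution: output = 2
2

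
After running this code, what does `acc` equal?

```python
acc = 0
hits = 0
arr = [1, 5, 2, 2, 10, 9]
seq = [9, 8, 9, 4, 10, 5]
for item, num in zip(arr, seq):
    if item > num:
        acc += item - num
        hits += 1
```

Let's trace through this code step by step.

Initialize: acc = 0
Initialize: hits = 0
Initialize: arr = [1, 5, 2, 2, 10, 9]
Initialize: seq = [9, 8, 9, 4, 10, 5]
Entering loop: for item, num in zip(arr, seq):

After execution: acc = 4
4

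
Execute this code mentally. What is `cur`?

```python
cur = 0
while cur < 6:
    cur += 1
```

Let's trace through this code step by step.

Initialize: cur = 0
Entering loop: while cur < 6:

After execution: cur = 6
6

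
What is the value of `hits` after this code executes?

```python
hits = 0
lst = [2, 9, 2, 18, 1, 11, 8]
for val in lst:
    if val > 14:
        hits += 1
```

Let's trace through this code step by step.

Initialize: hits = 0
Initialize: lst = [2, 9, 2, 18, 1, 11, 8]
Entering loop: for val in lst:

After execution: hits = 1
1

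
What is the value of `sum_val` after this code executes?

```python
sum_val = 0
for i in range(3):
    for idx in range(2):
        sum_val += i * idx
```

Let's trace through this code step by step.

Initialize: sum_val = 0
Entering loop: for i in range(3):

After execution: sum_val = 3
3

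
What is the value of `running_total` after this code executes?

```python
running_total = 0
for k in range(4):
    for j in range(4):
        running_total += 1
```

Let's trace through this code step by step.

Initialize: running_total = 0
Entering loop: for k in range(4):

After execution: running_total = 16
16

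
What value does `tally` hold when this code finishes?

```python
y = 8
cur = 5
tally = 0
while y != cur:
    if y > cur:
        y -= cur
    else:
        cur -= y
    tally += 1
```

Let's trace through this code step by step.

Initialize: y = 8
Initialize: cur = 5
Initialize: tally = 0
Entering loop: while y != cur:

After execution: tally = 4
4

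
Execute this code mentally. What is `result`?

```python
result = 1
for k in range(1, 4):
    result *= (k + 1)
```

Let's trace through this code step by step.

Initialize: result = 1
Entering loop: for k in range(1, 4):

After execution: result = 24
24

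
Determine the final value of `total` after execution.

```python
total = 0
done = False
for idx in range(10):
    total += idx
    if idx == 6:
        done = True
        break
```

Let's trace through this code step by step.

Initialize: total = 0
Initialize: done = False
Entering loop: for idx in range(10):

After execution: total = 21
21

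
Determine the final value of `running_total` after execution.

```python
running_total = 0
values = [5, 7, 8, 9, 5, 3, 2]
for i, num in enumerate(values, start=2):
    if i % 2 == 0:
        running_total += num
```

Let's trace through this code step by step.

Initialize: running_total = 0
Initialize: values = [5, 7, 8, 9, 5, 3, 2]
Entering loop: for i, num in enumerate(values, start=2):

After execution: running_total = 20
20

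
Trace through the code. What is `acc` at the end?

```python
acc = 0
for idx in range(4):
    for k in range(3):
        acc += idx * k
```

Let's trace through this code step by step.

Initialize: acc = 0
Entering loop: for idx in range(4):

After execution: acc = 18
18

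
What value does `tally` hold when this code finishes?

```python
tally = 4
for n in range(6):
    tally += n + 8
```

Let's trace through this code step by step.

Initialize: tally = 4
Entering loop: for n in range(6):

After execution: tally = 67
67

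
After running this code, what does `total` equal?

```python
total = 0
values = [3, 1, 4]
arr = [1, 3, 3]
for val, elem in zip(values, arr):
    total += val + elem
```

Let's trace through this code step by step.

Initialize: total = 0
Initialize: values = [3, 1, 4]
Initialize: arr = [1, 3, 3]
Entering loop: for val, elem in zip(values, arr):

After execution: total = 15
15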